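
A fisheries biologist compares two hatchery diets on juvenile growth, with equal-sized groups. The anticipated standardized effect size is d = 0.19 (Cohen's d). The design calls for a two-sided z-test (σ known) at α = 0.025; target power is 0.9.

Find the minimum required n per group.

For power 0.9 need Φ(δ − z_{0.0125}) = 0.9, so δ = z_{0.0125} + z_{0.10} = 2.241 + 1.282 = 3.523.
(For δ > 0 the lower-tail rejection region contributes negligibly to power, so the one-term inversion is standard.)
δ = d·√(n/2) ⇒ n = 2(δ/d)² = 2 × (3.523 / 0.19)² = 687.60.
Rounding up, n = 688 per group.

n = 688 per group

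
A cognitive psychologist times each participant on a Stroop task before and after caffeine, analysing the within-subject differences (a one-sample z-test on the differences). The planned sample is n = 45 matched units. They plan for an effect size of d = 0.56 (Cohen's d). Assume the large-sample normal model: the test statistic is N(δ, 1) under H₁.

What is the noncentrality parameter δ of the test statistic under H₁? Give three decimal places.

The noncentrality parameter scales effect size by the design's sample-size factor: δ = d·√n = 0.56 × √45 = 3.7566

δ ≈ 3.757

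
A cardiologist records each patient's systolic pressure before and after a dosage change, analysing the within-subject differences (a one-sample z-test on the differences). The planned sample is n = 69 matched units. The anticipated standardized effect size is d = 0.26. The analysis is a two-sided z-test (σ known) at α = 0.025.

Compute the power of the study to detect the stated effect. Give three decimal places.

Power ≈ 0.467

Noncentrality parameter: δ = d·√n = 0.26 × √69 = 2.1597
Critical value for a two-sided test at α = 0.025: z_{α/2} = 2.241.
Power = Φ(δ − 2.241) + Φ(−δ − 2.241) = Φ(-0.082) + Φ(-4.401) = 0.4675 + 0.0000 = 0.4675.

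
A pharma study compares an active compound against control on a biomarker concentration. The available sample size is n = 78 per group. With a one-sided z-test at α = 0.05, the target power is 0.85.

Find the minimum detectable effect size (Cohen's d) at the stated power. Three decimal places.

Need Φ(δ − 1.645) = 0.85, so δ = 1.645 + 1.036 = 2.681.
δ = d·√(n/2) ⇒ d = δ/√(n/2) = 2.681/√(78/2) = 0.4293.

d ≈ 0.429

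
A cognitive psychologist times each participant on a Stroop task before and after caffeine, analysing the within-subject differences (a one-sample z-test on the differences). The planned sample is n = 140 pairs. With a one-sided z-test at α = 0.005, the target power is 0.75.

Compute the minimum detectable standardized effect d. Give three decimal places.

Need Φ(δ − 2.576) = 0.75, so δ = 2.576 + 0.674 = 3.250.
δ = d·√n ⇒ d = δ/√n = 3.250/√140 = 0.2747.

d ≈ 0.275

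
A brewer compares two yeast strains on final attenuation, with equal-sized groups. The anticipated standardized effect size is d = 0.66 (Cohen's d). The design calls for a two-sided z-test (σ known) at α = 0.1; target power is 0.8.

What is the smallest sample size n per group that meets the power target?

Set Φ(δ − 1.645) = 0.8; then δ − 1.645 = Φ⁻¹(0.8) = 0.842, giving δ = 2.486.
(The Φ(−δ − z_{α/2}) term is vanishingly small for δ > 0 and is dropped in the standard sample-size formula.)
δ = d·√(n/2) ⇒ n = 2(δ/d)² = 2 × (2.486 / 0.66)² = 28.39.
Round up to the next whole unit.

n = 29 per group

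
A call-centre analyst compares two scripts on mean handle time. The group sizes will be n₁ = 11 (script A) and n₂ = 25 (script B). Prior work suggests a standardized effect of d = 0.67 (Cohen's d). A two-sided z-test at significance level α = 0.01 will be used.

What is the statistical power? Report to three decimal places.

Power ≈ 0.235

Noncentrality parameter: δ = d / √(1/n₁ + 1/n₂) = 0.67 / √(1/11 + 1/25) = 1.8518
Critical value for a two-sided test at α = 0.01: z_{α/2} = 2.576.
Power = Φ(δ − 2.576) + Φ(−δ − 2.576) = Φ(-0.724) + Φ(-4.428) = 0.2345 + 0.0000 = 0.2345.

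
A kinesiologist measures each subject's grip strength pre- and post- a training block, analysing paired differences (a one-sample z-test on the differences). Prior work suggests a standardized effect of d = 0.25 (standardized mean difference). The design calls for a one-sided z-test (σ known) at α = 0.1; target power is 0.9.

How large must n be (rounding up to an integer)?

Set Φ(δ − 1.282) = 0.9; then δ − 1.282 = Φ⁻¹(0.9) = 1.282, giving δ = 2.563.
δ = d·√n ⇒ n = (δ/d)² = (2.563 / 0.25)² = 105.11.
Round up to the next whole unit.

n = 106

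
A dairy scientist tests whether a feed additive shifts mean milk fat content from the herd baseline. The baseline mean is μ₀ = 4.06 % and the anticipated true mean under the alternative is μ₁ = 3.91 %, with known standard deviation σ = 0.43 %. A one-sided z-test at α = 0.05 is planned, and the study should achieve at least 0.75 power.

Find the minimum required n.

n = 45

Standardized effect: d = |μ₁ − μ₀| / σ = |3.91 − 4.06| / 0.43 = 0.3488
For power 0.75 need Φ(δ − z_{0.05}) = 0.75, so δ = z_{0.05} + z_{0.25} = 1.645 + 0.674 = 2.319.
δ = d·√n ⇒ n = (δ/d)² = (2.319 / 0.3488)² = 44.21.
Rounding up, n = 45.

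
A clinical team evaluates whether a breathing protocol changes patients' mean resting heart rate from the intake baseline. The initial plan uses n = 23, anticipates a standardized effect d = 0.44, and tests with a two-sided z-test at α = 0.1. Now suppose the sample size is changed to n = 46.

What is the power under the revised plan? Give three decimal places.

With n = 46: δ = d·√n = 0.44 × √46 = 2.9842. Critical value z_{0.05} = 1.645.
Revised power = Φ(δ − 1.645) + Φ(−δ − 1.645) = Φ(1.339) + Φ(-4.629) = 0.9098 + 0.0000 = 0.9098.

Power ≈ 0.910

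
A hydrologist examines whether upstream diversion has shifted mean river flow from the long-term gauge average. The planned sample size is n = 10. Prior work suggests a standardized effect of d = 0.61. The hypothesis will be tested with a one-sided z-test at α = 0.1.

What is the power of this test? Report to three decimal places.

Power ≈ 0.741

Noncentrality parameter: δ = d·√n = 0.61 × √10 = 1.9290
Critical value for a one-sided test at α = 0.1: z_α = 1.282.
Power = Φ(δ − 1.282) = Φ(0.647) = 0.7413.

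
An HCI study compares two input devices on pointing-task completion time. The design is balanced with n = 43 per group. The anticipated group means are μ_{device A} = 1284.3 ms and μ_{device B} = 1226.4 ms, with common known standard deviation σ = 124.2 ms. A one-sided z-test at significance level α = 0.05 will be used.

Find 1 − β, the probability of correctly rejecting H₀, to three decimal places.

Standardized effect: d = |μ_{device A} − μ_{device B}| / σ = |1284.3 − 1226.4| / 124.2 = 0.4662
Noncentrality parameter: δ = d·√(n/2) = 0.4662 × √(43/2) = 2.1616
Critical value for a one-sided test at α = 0.05: z_α = 1.645.
Power = Φ(δ − 1.645) = Φ(0.517) = 0.6973.

Power ≈ 0.697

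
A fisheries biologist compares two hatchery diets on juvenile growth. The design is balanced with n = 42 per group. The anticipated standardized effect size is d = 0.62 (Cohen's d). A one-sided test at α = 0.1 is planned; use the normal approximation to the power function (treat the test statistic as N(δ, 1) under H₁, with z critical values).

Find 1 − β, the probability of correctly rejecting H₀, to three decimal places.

Power ≈ 0.941

Noncentrality parameter: δ = d·√(n/2) = 0.62 × √(42/2) = 2.8412
One-sided α = 0.1 → critical value z_{0.1} = 1.282.
Power = P(Z > 1.282 − δ) = Φ(1.560) = 0.9406.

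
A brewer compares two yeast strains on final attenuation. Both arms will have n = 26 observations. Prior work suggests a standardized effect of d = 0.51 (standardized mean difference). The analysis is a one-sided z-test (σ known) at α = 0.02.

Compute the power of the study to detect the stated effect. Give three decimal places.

Power ≈ 0.415

Noncentrality parameter: δ = d·√(n/2) = 0.51 × √(26/2) = 1.8388
Critical value for a one-sided test at α = 0.02: z_α = 2.054.
Power = Φ(δ − 2.054) = Φ(-0.215) = 0.4149.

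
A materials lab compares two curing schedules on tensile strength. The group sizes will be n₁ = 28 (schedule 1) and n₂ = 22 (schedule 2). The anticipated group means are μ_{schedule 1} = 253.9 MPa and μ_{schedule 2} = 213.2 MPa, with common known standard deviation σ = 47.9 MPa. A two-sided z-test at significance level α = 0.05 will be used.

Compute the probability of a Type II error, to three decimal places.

β ≈ 0.153

Standardized effect: d = |μ_{schedule 1} − μ_{schedule 2}| / σ = |253.9 − 213.2| / 47.9 = 0.8497
Noncentrality parameter: λ = d / √(1/n₁ + 1/n₂) = 0.8497 / √(1/28 + 1/22) = 2.9824
Two-sided α = 0.05 → critical value z_{0.025} = 1.960.
Power = Φ(λ − 1.960) + Φ(−λ − 1.960) = Φ(1.022) + Φ(-4.942) = 0.8467 + 0.0000 = 0.8467.
Type II error: β = 1 − power = 1 − 0.8467 = 0.1533.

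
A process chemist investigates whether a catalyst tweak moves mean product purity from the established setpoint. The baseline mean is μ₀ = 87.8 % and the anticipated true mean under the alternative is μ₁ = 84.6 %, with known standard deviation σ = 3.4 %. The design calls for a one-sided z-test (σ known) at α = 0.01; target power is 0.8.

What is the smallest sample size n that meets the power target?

n = 12

Standardized effect: d = |μ₁ − μ₀| / σ = |84.6 − 87.8| / 3.4 = 0.9412
Set Φ(δ − 2.326) = 0.8; then δ − 2.326 = Φ⁻¹(0.8) = 0.842, giving δ = 3.168.
δ = d·√n ⇒ n = (δ/d)² = (3.168 / 0.9412)² = 11.33.
Rounding up, n = 12.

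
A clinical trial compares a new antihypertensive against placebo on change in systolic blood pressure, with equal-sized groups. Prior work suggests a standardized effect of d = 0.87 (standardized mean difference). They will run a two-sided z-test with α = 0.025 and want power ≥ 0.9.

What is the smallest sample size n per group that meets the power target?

n = 33 per group

For power 0.9 need Φ(δ − z_{0.0125}) = 0.9, so δ = z_{0.0125} + z_{0.10} = 2.241 + 1.282 = 3.523.
(For δ > 0 the lower-tail rejection region contributes negligibly to power, so the one-term inversion is standard.)
δ = d·√(n/2) ⇒ n = 2(δ/d)² = 2 × (3.523 / 0.87)² = 32.79.
Rounding up, n = 33 per group.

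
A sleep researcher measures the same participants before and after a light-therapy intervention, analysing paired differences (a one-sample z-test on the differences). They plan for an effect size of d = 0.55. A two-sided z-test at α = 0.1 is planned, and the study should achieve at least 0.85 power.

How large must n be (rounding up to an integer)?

n = 24

For power 0.85 need Φ(δ − z_{0.05}) = 0.85, so δ = z_{0.05} + z_{0.15} = 1.645 + 1.036 = 2.681.
(For δ > 0 the lower-tail rejection region contributes negligibly to power, so the one-term inversion is standard.)
δ = d·√n ⇒ n = (δ/d)² = (2.681 / 0.55)² = 23.77.
Round up to the next whole unit.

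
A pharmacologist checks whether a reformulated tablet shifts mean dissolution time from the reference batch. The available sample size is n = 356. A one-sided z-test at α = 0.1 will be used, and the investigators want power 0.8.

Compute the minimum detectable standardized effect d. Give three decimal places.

d ≈ 0.113

Required noncentrality: δ = z_{0.1} + z_{0.20} = 1.282 + 0.842 = 2.123.
δ = d·√n ⇒ d = δ/√n = 2.123/√356 = 0.1125.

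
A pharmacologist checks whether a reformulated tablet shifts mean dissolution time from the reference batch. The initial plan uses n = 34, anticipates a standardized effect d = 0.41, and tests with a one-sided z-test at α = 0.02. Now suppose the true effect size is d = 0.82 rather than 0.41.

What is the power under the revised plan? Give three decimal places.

Power ≈ 0.997

With d = 0.82: δ = d·√n = 0.82 × √34 = 4.7814. Critical value z_{0.02} = 2.054.
Revised power = Φ(δ − 2.054) = Φ(2.728) = 0.9968.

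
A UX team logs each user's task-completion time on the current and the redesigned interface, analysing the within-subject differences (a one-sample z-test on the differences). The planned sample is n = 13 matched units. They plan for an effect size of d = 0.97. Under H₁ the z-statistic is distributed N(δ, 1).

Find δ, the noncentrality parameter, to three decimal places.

δ = d·√n = 0.97 × √13 = 3.4974

δ ≈ 3.497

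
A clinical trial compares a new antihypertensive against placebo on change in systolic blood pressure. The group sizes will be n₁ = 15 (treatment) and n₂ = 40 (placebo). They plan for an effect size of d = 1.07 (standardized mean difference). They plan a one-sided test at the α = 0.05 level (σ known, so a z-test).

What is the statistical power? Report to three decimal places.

Noncentrality parameter: δ = d / √(1/n₁ + 1/n₂) = 1.07 / √(1/15 + 1/40) = 3.5341
One-sided α = 0.05 → critical value z_{0.05} = 1.645.
Power = Φ(δ − 1.645) = Φ(1.889) = 0.9706.

Power ≈ 0.971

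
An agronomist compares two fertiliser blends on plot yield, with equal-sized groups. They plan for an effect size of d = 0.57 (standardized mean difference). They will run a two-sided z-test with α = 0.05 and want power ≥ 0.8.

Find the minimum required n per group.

For power 0.8 need Φ(δ − z_{0.025}) = 0.8, so δ = z_{0.025} + z_{0.20} = 1.960 + 0.842 = 2.802.
(Ignoring the negligible lower-tail rejection probability gives the usual closed-form inversion.)
δ = d·√(n/2) ⇒ n = 2(δ/d)² = 2 × (2.802 / 0.57)² = 48.32.
Round up to the next whole unit.

n = 49 per group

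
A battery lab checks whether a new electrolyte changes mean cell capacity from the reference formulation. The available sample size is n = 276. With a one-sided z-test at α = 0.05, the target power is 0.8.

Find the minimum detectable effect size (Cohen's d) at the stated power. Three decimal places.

d ≈ 0.150

Need Φ(δ − 1.645) = 0.8, so δ = 1.645 + 0.842 = 2.486.
δ = d·√n ⇒ d = δ/√n = 2.486/√276 = 0.1497.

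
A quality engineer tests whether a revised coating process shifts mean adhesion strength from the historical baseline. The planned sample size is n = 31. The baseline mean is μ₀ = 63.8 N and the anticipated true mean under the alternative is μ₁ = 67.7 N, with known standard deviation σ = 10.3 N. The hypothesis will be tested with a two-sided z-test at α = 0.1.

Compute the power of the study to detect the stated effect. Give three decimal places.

Standardized effect: d = |μ₁ − μ₀| / σ = |67.7 − 63.8| / 10.3 = 0.3786
Noncentrality parameter: δ = d·√n = 0.3786 × √31 = 2.1082
Critical value for a two-sided test at α = 0.1: z_{α/2} = 1.645.
Power = Φ(δ − 1.645) + Φ(−δ − 1.645) = Φ(0.463) + Φ(-3.753) = 0.6784 + 0.0001 = 0.6785.

Power ≈ 0.679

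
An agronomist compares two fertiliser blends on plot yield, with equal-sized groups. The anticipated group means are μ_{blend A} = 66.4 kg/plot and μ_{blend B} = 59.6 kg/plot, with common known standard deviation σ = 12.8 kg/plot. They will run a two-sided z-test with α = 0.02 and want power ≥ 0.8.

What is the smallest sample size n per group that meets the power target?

Standardized effect: d = |μ_{blend A} − μ_{blend B}| / σ = |66.4 − 59.6| / 12.8 = 0.5312
For power 0.8 need Φ(δ − z_{0.01}) = 0.8, so δ = z_{0.01} + z_{0.20} = 2.326 + 0.842 = 3.168.
(The Φ(−δ − z_{α/2}) term is vanishingly small for δ > 0 and is dropped in the standard sample-size formula.)
δ = d·√(n/2) ⇒ n = 2(δ/d)² = 2 × (3.168 / 0.5312)² = 71.12.
Round up to the next whole unit.

n = 72 per group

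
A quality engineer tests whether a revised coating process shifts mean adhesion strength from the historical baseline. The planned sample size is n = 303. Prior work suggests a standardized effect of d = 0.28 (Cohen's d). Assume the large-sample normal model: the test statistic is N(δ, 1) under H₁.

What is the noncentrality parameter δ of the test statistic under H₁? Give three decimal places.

δ ≈ 4.874

The noncentrality parameter scales effect size by the design's sample-size factor: δ = d·√n = 0.28 × √303 = 4.8739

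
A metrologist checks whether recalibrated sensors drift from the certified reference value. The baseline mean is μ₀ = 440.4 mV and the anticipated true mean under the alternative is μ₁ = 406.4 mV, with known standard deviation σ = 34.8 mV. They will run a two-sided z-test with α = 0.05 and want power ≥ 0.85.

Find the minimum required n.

n = 10

Standardized effect: d = |μ₁ − μ₀| / σ = |406.4 − 440.4| / 34.8 = 0.9770
For power 0.85 need Φ(δ − z_{0.025}) = 0.85, so δ = z_{0.025} + z_{0.15} = 1.960 + 1.036 = 2.996.
(Ignoring the negligible lower-tail rejection probability gives the usual closed-form inversion.)
δ = d·√n ⇒ n = (δ/d)² = (2.996 / 0.9770)² = 9.41.
Rounding up, n = 10.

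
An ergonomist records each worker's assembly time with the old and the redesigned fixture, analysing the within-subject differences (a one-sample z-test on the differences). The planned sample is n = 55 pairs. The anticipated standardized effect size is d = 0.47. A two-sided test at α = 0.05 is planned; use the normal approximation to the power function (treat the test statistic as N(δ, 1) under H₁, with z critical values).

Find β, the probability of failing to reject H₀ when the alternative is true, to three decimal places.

Noncentrality parameter: δ = d·√n = 0.47 × √55 = 3.4856
Critical value for a two-sided test at α = 0.05: z_{α/2} = 1.960.
Power = Φ(δ − 1.960) + Φ(−δ − 1.960) = Φ(1.526) + Φ(-5.446) = 0.9365 + 0.0000 = 0.9365.
Type II error: β = 1 − power = 1 − 0.9365 = 0.0635.

β ≈ 0.064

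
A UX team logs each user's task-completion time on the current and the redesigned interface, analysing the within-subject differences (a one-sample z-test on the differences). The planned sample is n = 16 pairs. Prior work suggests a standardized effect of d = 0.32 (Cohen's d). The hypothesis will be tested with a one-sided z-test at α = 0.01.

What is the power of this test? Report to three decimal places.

Power ≈ 0.148

Noncentrality parameter: δ = d·√n = 0.32 × √16 = 1.2800
One-sided α = 0.01 → critical value z_{0.01} = 2.326.
Power = Φ(δ − 2.326) = Φ(-1.046) = 0.1477.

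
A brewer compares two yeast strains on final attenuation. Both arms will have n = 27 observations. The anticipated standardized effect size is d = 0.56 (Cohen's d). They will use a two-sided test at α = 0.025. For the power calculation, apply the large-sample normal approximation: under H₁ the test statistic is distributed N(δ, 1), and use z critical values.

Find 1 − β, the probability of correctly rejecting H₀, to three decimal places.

Noncentrality parameter: δ = d·√(n/2) = 0.56 × √(27/2) = 2.0576
Two-sided α = 0.025 → critical value z_{0.0125} = 2.241.
Power = Φ(δ − 2.241) + Φ(−δ − 2.241) = Φ(-0.184) + Φ(-4.299) = 0.4271 + 0.0000 = 0.4271.

Power ≈ 0.427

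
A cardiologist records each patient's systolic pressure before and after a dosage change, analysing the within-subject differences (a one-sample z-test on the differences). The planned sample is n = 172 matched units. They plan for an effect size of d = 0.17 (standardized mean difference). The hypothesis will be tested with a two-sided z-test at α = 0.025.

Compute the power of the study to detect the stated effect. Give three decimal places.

Power ≈ 0.495

Noncentrality parameter: δ = d·√n = 0.17 × √172 = 2.2295
Two-sided α = 0.025 → critical value z_{0.0125} = 2.241.
Power = Φ(δ − 2.241) + Φ(−δ − 2.241) = Φ(-0.012) + Φ(-4.471) = 0.4953 + 0.0000 = 0.4953.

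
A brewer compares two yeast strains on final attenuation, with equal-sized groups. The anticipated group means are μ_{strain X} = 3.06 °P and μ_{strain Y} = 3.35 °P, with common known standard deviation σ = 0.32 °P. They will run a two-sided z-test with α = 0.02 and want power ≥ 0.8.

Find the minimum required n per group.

Standardized effect: d = |μ_{strain X} − μ_{strain Y}| / σ = |3.06 − 3.35| / 0.32 = 0.9062
For power 0.8 need Φ(δ − z_{0.01}) = 0.8, so δ = z_{0.01} + z_{0.20} = 2.326 + 0.842 = 3.168.
(Ignoring the negligible lower-tail rejection probability gives the usual closed-form inversion.)
δ = d·√(n/2) ⇒ n = 2(δ/d)² = 2 × (3.168 / 0.9062)² = 24.44.
Rounding up, n = 25 per group.

n = 25 per group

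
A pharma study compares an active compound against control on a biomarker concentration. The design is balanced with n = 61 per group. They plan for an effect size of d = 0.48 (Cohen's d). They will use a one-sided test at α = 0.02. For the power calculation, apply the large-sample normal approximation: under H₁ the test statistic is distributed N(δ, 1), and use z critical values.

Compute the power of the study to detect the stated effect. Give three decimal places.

Noncentrality parameter: λ = d·√(n/2) = 0.48 × √(61/2) = 2.6509
One-sided α = 0.02 → critical value z_{0.02} = 2.054.
Power = Φ(λ − 2.054) = Φ(0.597) = 0.7248.

Power ≈ 0.725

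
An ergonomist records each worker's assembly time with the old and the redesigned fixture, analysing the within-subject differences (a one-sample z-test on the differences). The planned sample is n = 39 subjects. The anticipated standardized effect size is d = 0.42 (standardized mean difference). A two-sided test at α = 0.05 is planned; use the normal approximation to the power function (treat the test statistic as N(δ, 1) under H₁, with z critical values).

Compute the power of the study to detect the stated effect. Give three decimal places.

Power ≈ 0.746

Noncentrality parameter: δ = d·√n = 0.42 × √39 = 2.6229
Two-sided α = 0.05 → critical value z_{0.025} = 1.960.
Power = Φ(δ − 1.960) + Φ(−δ − 1.960) = Φ(0.663) + Φ(-4.583) = 0.7463 + 0.0000 = 0.7463.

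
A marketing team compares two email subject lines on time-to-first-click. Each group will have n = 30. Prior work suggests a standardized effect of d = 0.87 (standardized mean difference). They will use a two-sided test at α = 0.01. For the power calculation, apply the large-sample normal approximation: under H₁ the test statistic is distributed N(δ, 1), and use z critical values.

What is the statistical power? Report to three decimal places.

Noncentrality parameter: δ = d·√(n/2) = 0.87 × √(30/2) = 3.3695
Critical value for a two-sided test at α = 0.01: z_{α/2} = 2.576.
Power = Φ(δ − 2.576) + Φ(−δ − 2.576) = Φ(0.794) + Φ(-5.945) = 0.7863 + 0.0000 = 0.7863.

Power ≈ 0.786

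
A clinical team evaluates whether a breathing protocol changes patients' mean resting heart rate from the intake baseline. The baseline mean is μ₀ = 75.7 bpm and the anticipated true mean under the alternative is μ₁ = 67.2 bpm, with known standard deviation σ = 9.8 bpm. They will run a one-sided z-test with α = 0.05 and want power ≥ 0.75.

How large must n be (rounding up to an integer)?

n = 8

Standardized effect: d = |μ₁ − μ₀| / σ = |67.2 − 75.7| / 9.8 = 0.8673
For power 0.75 need Φ(δ − z_{0.05}) = 0.75, so δ = z_{0.05} + z_{0.25} = 1.645 + 0.674 = 2.319.
δ = d·√n ⇒ n = (δ/d)² = (2.319 / 0.8673)² = 7.15.
Round up to the next whole unit.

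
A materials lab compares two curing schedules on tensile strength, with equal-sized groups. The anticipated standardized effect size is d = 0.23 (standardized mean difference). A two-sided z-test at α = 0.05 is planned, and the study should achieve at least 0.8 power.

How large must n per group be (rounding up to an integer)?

For power 0.8 need Φ(δ − z_{0.025}) = 0.8, so δ = z_{0.025} + z_{0.20} = 1.960 + 0.842 = 2.802.
(Ignoring the negligible lower-tail rejection probability gives the usual closed-form inversion.)
δ = d·√(n/2) ⇒ n = 2(δ/d)² = 2 × (2.802 / 0.23)² = 296.74.
Round up to the next whole unit.

n = 297 per group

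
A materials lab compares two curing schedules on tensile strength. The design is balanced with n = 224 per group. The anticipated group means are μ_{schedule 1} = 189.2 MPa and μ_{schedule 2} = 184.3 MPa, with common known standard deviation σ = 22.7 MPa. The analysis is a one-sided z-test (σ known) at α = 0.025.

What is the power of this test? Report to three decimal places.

Standardized effect: d = |μ_{schedule 1} − μ_{schedule 2}| / σ = |189.2 − 184.3| / 22.7 = 0.2159
Noncentrality parameter: δ = d·√(n/2) = 0.2159 × √(224/2) = 2.2844
One-sided α = 0.025 → critical value z_{0.025} = 1.960.
Power = Φ(δ − 1.960) = Φ(0.324) = 0.6272.

Power ≈ 0.627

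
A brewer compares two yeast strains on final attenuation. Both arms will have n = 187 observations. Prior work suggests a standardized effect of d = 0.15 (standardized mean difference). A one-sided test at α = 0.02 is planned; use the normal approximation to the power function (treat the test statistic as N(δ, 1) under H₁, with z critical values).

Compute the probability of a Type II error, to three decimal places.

β ≈ 0.727

Noncentrality parameter: δ = d·√(n/2) = 0.15 × √(187/2) = 1.4504
Critical value for a one-sided test at α = 0.02: z_α = 2.054.
Power = P(Z > 2.054 − δ) = Φ(-0.603) = 0.2731.
Type II error: β = 1 − power = 1 − 0.2731 = 0.7269.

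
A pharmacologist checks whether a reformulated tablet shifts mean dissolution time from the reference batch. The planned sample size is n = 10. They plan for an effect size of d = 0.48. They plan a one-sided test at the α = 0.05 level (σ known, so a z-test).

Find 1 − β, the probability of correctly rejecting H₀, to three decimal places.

Power ≈ 0.449

Noncentrality parameter: δ = d·√n = 0.48 × √10 = 1.5179
One-sided α = 0.05 → critical value z_{0.05} = 1.645.
Power = Φ(δ − 1.645) = Φ(-0.127) = 0.4495.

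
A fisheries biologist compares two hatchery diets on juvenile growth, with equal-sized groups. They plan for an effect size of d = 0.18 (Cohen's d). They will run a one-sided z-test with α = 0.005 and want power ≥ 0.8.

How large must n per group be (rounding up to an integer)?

Set Φ(δ − 2.576) = 0.8; then δ − 2.576 = Φ⁻¹(0.8) = 0.842, giving δ = 3.417.
δ = d·√(n/2) ⇒ n = 2(δ/d)² = 2 × (3.417 / 0.18)² = 720.92.
Round up to the next whole unit.

n = 721 per group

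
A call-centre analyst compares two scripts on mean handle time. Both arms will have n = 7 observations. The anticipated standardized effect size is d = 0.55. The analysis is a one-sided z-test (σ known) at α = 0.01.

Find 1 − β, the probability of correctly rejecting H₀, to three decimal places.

Power ≈ 0.097

Noncentrality parameter: δ = d·√(n/2) = 0.55 × √(7/2) = 1.0290
One-sided α = 0.01 → critical value z_{0.01} = 2.326.
Power = Φ(δ − 2.326) = Φ(-1.297) = 0.0972.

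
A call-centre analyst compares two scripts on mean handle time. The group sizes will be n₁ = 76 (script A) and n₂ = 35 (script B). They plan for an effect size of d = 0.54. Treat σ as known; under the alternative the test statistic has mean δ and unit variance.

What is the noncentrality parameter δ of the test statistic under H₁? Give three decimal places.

δ = d / √(1/n₁ + 1/n₂) = 0.54 / √(1/76 + 1/35) = 2.6435

δ ≈ 2.643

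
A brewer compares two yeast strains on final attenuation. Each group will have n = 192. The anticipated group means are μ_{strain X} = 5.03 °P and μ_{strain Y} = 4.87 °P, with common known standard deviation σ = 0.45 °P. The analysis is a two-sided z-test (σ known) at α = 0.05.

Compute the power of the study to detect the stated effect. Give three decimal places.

Power ≈ 0.936

Standardized effect: d = |μ_{strain X} − μ_{strain Y}| / σ = |5.03 − 4.87| / 0.45 = 0.3556
Noncentrality parameter: δ = d·√(n/2) = 0.3556 × √(192/2) = 3.4837
Two-sided α = 0.05 → critical value z_{0.025} = 1.960.
Power = Φ(δ − 1.960) + Φ(−δ − 1.960) = Φ(1.524) + Φ(-5.444) = 0.9362 + 0.0000 = 0.9362.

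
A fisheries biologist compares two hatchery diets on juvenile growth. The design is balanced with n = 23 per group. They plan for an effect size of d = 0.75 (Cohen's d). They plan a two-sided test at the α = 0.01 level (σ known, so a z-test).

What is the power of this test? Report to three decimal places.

Power ≈ 0.487

Noncentrality parameter: δ = d·√(n/2) = 0.75 × √(23/2) = 2.5434
Critical value for a two-sided test at α = 0.01: z_{α/2} = 2.576.
Power = Φ(δ − 2.576) + Φ(−δ − 2.576) = Φ(-0.032) + Φ(-5.119) = 0.4871 + 0.0000 = 0.4871.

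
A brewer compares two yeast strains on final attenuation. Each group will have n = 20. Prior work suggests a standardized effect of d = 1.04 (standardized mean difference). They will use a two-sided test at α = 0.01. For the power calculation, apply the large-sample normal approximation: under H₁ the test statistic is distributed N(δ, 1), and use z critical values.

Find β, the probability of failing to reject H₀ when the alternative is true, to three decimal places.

Noncentrality parameter: δ = d·√(n/2) = 1.04 × √(20/2) = 3.2888
Two-sided α = 0.01 → critical value z_{0.005} = 2.576.
Power = Φ(δ − 2.576) + Φ(−δ − 2.576) = Φ(0.713) + Φ(-5.865) = 0.7621 + 0.0000 = 0.7621.
Type II error: β = 1 − power = 1 − 0.7621 = 0.2379.

β ≈ 0.238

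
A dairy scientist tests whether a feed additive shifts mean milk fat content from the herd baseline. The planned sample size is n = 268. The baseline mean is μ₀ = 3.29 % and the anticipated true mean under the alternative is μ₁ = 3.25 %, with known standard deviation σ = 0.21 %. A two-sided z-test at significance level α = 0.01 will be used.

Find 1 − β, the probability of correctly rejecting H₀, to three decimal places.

Power ≈ 0.706

Standardized effect: d = |μ₁ − μ₀| / σ = |3.25 − 3.29| / 0.21 = 0.1905
Noncentrality parameter: δ = d·√n = 0.1905 × √268 = 3.1182
Two-sided α = 0.01 → critical value z_{0.005} = 2.576.
Power = Φ(δ − 2.576) + Φ(−δ − 2.576) = Φ(0.542) + Φ(-5.694) = 0.7062 + 0.0000 = 0.7062.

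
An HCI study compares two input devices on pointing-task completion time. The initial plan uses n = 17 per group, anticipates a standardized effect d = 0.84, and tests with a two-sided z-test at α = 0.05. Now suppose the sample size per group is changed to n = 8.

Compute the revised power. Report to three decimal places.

With n = 8 per group: δ = d·√(n/2) = 0.84 × √(8/2) = 1.6800. Critical value z_{0.025} = 1.960.
Revised power = Φ(δ − 1.960) + Φ(−δ − 1.960) = Φ(-0.280) + Φ(-3.640) = 0.3898 + 0.0001 = 0.3899.

Power ≈ 0.390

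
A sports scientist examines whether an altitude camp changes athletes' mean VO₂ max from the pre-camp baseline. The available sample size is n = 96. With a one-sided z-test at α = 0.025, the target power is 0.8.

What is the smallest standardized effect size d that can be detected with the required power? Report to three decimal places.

Required noncentrality: δ = z_{0.025} + z_{0.20} = 1.960 + 0.842 = 2.802.
δ = d·√n ⇒ d = δ/√n = 2.802/√96 = 0.2859.

d ≈ 0.286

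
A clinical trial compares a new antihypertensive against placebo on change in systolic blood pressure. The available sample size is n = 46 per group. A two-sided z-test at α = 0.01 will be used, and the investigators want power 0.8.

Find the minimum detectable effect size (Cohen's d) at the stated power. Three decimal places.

Required noncentrality: δ = z_{0.005} + z_{0.20} = 2.576 + 0.842 = 3.417.
(The second rejection-region term Φ(−δ − z_{α/2}) is negligible and dropped.)
δ = d·√(n/2) ⇒ d = δ/√(n/2) = 3.417/√(46/2) = 0.7126.

d ≈ 0.713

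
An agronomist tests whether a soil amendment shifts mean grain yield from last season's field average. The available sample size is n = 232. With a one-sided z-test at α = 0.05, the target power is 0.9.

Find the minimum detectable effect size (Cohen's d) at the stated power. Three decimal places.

d ≈ 0.192

Required noncentrality: δ = z_{0.05} + z_{0.10} = 1.645 + 1.282 = 2.926.
δ = d·√n ⇒ d = δ/√n = 2.926/√232 = 0.1921.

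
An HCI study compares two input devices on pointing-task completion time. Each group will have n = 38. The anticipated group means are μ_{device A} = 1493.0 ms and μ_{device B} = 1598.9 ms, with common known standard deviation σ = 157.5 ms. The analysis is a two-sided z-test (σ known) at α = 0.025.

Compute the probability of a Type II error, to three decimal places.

Standardized effect: d = |μ_{device A} − μ_{device B}| / σ = |1493.0 − 1598.9| / 157.5 = 0.6724
Noncentrality parameter: δ = d·√(n/2) = 0.6724 × √(38/2) = 2.9308
Critical value for a two-sided test at α = 0.025: z_{α/2} = 2.241.
Power = Φ(δ − 2.241) + Φ(−δ − 2.241) = Φ(0.689) + Φ(-5.172) = 0.7547 + 0.0000 = 0.7547.
Type II error: β = 1 − power = 1 − 0.7547 = 0.2453.

β ≈ 0.245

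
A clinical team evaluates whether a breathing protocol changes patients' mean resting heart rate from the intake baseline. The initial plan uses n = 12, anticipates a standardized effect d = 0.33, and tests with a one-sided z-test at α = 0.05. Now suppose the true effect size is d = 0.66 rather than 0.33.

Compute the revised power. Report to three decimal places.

Power ≈ 0.739

With d = 0.66: δ = d·√n = 0.66 × √12 = 2.2863. Critical value z_{0.05} = 1.645.
Revised power = P(Z > 1.645 − δ) = Φ(0.641) = 0.7394.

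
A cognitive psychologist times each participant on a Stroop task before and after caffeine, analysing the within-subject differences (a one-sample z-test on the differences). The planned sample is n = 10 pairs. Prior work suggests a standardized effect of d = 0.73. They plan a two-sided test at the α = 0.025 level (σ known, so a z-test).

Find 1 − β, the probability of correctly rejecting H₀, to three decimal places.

Power ≈ 0.527

Noncentrality parameter: δ = d·√n = 0.73 × √10 = 2.3085
Critical value for a two-sided test at α = 0.025: z_{α/2} = 2.241.
Power = Φ(δ − 2.241) + Φ(−δ − 2.241) = Φ(0.067) + Φ(-4.550) = 0.5267 + 0.0000 = 0.5267.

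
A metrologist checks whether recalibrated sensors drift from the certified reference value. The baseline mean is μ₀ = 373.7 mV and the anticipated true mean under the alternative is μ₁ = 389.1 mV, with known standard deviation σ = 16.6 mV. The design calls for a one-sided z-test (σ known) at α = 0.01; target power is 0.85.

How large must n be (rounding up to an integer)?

n = 14

Standardized effect: d = |μ₁ − μ₀| / σ = |389.1 − 373.7| / 16.6 = 0.9277
For power 0.85 need Φ(δ − z_{0.01}) = 0.85, so δ = z_{0.01} + z_{0.15} = 2.326 + 1.036 = 3.363.
δ = d·√n ⇒ n = (δ/d)² = (3.363 / 0.9277)² = 13.14.
Rounding up, n = 14.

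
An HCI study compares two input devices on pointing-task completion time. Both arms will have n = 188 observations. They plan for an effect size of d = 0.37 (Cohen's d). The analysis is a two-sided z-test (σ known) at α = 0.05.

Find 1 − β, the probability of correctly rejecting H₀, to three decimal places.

Power ≈ 0.948

Noncentrality parameter: δ = d·√(n/2) = 0.37 × √(188/2) = 3.5873
Two-sided α = 0.05 → critical value z_{0.025} = 1.960.
Power = Φ(δ − 1.960) + Φ(−δ − 1.960) = Φ(1.627) + Φ(-5.547) = 0.9482 + 0.0000 = 0.9482.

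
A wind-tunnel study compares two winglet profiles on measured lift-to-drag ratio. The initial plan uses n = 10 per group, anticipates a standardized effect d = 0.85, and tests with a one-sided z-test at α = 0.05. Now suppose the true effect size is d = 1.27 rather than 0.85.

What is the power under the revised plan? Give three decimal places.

Power ≈ 0.884

With d = 1.27: δ = d·√(n/2) = 1.27 × √(10/2) = 2.8398. Critical value z_{0.05} = 1.645.
Revised power = Φ(δ − 1.645) = Φ(1.195) = 0.8839.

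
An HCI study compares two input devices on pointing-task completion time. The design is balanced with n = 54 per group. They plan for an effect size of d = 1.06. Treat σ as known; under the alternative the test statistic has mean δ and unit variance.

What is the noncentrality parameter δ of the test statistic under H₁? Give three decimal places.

δ ≈ 5.508

δ = d·√(n/2) = 1.06 × √(54/2) = 5.5079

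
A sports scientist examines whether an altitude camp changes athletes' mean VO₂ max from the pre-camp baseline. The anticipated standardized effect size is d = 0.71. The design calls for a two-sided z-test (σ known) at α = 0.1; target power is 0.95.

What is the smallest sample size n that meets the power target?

n = 22

Set Φ(δ − 1.645) = 0.95; then δ − 1.645 = Φ⁻¹(0.95) = 1.645, giving δ = 3.290.
(Ignoring the negligible lower-tail rejection probability gives the usual closed-form inversion.)
δ = d·√n ⇒ n = (δ/d)² = (3.290 / 0.71)² = 21.47.
Rounding up, n = 22.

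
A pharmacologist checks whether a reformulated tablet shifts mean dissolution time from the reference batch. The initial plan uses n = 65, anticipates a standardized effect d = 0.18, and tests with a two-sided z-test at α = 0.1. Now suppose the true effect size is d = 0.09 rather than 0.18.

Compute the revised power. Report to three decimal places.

Power ≈ 0.188

With d = 0.09: δ = d·√n = 0.09 × √65 = 0.7256. Critical value z_{0.05} = 1.645.
Revised power = Φ(δ − 1.645) + Φ(−δ − 1.645) = Φ(-0.919) + Φ(-2.370) = 0.1790 + 0.0089 = 0.1879.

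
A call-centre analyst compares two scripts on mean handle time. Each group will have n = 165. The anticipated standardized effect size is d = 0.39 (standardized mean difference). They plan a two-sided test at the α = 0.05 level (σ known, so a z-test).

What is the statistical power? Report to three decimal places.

Noncentrality parameter: δ = d·√(n/2) = 0.39 × √(165/2) = 3.5424
Critical value for a two-sided test at α = 0.05: z_{α/2} = 1.960.
Power = Φ(δ − 1.960) + Φ(−δ − 1.960) = Φ(1.582) + Φ(-5.502) = 0.9432 + 0.0000 = 0.9432.

Power ≈ 0.943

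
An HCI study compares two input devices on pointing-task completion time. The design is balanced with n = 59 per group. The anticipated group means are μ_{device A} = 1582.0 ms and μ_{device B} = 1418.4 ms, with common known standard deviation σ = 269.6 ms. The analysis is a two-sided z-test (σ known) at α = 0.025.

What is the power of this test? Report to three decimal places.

Standardized effect: d = |μ_{device A} − μ_{device B}| / σ = |1582.0 − 1418.4| / 269.6 = 0.6068
Noncentrality parameter: δ = d·√(n/2) = 0.6068 × √(59/2) = 3.2959
Two-sided α = 0.025 → critical value z_{0.0125} = 2.241.
Power = Φ(δ − 2.241) + Φ(−δ − 2.241) = Φ(1.055) + Φ(-5.537) = 0.8542 + 0.0000 = 0.8542.

Power ≈ 0.854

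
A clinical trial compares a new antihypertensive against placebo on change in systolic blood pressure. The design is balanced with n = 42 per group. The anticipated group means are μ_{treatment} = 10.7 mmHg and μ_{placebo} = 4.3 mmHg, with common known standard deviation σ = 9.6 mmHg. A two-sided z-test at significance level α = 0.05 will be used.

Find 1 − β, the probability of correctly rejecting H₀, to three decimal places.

Standardized effect: d = |μ_{treatment} − μ_{placebo}| / σ = |10.7 − 4.3| / 9.6 = 0.6667
Noncentrality parameter: δ = d·√(n/2) = 0.6667 × √(42/2) = 3.0551
Critical value for a two-sided test at α = 0.05: z_{α/2} = 1.960.
Power = Φ(δ − 1.960) + Φ(−δ − 1.960) = Φ(1.095) + Φ(-5.015) = 0.8633 + 0.0000 = 0.8633.

Power ≈ 0.863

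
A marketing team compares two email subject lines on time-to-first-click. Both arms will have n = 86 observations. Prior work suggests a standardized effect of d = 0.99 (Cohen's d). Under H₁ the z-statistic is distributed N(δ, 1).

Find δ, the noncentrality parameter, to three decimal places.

δ ≈ 6.492

δ = d·√(n/2) = 0.99 × √(86/2) = 6.4919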